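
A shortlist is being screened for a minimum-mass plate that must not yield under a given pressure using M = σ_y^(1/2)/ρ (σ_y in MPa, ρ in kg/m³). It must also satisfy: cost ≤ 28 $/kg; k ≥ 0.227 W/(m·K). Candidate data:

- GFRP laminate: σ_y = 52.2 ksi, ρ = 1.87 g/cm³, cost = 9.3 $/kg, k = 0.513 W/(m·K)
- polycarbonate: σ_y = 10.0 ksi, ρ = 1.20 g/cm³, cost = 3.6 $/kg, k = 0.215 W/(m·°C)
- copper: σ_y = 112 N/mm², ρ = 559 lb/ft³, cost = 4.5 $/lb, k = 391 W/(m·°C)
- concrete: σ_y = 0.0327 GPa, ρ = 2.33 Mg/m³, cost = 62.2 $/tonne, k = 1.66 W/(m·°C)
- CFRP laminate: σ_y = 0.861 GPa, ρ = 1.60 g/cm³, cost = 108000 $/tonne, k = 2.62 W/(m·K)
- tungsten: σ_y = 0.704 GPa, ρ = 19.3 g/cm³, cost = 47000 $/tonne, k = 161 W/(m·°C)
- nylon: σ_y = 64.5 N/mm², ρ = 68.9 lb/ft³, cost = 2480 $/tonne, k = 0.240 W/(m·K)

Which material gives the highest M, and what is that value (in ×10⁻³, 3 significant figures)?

GFRP laminate, M = 10.1×10⁻³

Screen on constraints: cost ≤ 28 $/kg; k ≥ 0.227 W/(m·K). Survivors: GFRP laminate, copper, concrete, nylon.
After converting to SI:
  GFRP laminate: σ_y = 359.9 MPa, ρ = 1870 kg/m³
  copper: σ_y = 112.0 MPa, ρ = 8954 kg/m³
  concrete: σ_y = 32.70 MPa, ρ = 2330 kg/m³
  nylon: σ_y = 64.50 MPa, ρ = 1104 kg/m³
  GFRP laminate: M = 10.1×10⁻³
  nylon: M = 7.28×10⁻³
  concrete: M = 2.45×10⁻³
  copper: M = 1.18×10⁻³
The maximum is for GFRP laminate.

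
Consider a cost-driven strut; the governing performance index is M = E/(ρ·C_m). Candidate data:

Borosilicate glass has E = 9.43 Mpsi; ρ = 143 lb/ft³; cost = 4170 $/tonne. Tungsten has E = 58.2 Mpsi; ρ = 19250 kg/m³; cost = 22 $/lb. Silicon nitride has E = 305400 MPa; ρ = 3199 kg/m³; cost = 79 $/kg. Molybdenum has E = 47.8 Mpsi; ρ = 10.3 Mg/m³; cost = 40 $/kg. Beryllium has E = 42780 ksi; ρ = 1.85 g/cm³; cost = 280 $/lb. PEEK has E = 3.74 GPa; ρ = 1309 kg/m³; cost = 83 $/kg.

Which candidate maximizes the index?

borosilicate glass

After converting to SI:
  borosilicate glass: E = 65.02 GPa, ρ = 2291 kg/m³, cost = 4.170 $/kg
  tungsten: E = 401.3 GPa, ρ = 19250 kg/m³, cost = 48.50 $/kg
  silicon nitride: E = 305.4 GPa, ρ = 3199 kg/m³, cost = 79.00 $/kg
  molybdenum: E = 329.6 GPa, ρ = 10300 kg/m³, cost = 40.00 $/kg
  beryllium: E = 295.0 GPa, ρ = 1850 kg/m³, cost = 617.3 $/kg
  PEEK: E = 3.740 GPa, ρ = 1309 kg/m³, cost = 83.00 $/kg
  borosilicate glass: M = 6.81 MN·m per $
  silicon nitride: M = 1.21 MN·m per $
  molybdenum: M = 0.800 MN·m per $
  tungsten: M = 0.430 MN·m per $
  beryllium: M = 0.258 MN·m per $
  PEEK: M = 0.0344 MN·m per $
Borosilicate glass ranks first.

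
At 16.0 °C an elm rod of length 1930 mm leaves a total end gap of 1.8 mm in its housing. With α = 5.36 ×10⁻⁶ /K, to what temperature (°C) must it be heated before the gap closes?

α·L₀·ΔT = 1.8 mm ⇒ ΔT = 1.8 / (5.36×10⁻⁶ × 1930.0) = 174.0 K.
T = 16.0 + 174.0 = 190.0 °C.

190 °C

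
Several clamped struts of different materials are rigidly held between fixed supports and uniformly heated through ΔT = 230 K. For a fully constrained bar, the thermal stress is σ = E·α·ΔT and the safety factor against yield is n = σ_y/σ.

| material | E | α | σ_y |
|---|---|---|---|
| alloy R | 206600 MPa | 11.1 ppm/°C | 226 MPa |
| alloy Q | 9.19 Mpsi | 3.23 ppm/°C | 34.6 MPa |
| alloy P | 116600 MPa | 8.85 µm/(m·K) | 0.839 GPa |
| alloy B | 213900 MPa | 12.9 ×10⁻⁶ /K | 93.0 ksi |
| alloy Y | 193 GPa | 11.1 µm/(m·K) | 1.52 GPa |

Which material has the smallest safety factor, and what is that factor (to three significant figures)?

Per material, after unit conversion:
  alloy R: E = 206.6, α = 11.1, σ_y = 226.0 → σ = 527 MPa, n = 0.428
  alloy Q: E = 63.36, α = 3.23, σ_y = 34.60 → σ = 47.1 MPa, n = 0.735
  alloy P: E = 116.6, α = 8.85, σ_y = 839.0 → σ = 237 MPa, n = 3.54
  alloy B: E = 213.9, α = 12.9, σ_y = 641.2 → σ = 635 MPa, n = 1.01
  alloy Y: E = 193.0, α = 11.1, σ_y = 1520 → σ = 493 MPa, n = 3.08
Alloy R has the lowest safety factor, n = 0.428.

alloy R, n = 0.428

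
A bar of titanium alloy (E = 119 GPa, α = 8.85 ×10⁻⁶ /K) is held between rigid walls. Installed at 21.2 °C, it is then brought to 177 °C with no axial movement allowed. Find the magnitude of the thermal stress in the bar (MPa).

ΔT = 155.8 K. Constrained thermal stress σ = E·α·ΔT = 119.0×10³ MPa × 8.85×10⁻⁶ × 155.8 = 164 MPa (compressive).

164 MPa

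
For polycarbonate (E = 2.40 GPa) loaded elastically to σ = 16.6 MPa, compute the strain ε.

ε = σ/E = 16.6 / 2400 = 6.92×10⁻³.

6.92×10⁻³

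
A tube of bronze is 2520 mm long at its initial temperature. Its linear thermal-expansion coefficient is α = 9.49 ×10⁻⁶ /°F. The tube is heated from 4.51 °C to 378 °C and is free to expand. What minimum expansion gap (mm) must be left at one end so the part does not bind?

Convert α: 9.49×10⁻⁶/°F × (9/5) = 17.1×10⁻⁶/K.
ΔT = 378 − 4.51 = 373.5 K.
ΔL = α·L₀·ΔT = 17.1×10⁻⁶ × 2520 mm × 373.5 K = 16.1 mm.

16.1 mm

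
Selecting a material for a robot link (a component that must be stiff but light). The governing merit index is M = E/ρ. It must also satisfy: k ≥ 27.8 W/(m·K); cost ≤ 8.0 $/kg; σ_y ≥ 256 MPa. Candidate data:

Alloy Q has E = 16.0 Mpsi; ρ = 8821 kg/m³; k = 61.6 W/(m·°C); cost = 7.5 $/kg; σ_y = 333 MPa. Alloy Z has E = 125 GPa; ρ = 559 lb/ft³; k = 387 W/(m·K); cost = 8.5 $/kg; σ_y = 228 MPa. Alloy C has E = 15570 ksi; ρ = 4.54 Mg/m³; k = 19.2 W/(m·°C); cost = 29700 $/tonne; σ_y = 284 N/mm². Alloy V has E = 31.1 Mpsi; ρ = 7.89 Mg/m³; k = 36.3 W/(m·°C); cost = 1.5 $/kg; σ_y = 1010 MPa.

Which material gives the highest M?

alloy V

Screen on constraints: k ≥ 27.8 W/(m·K); cost ≤ 8.0 $/kg; σ_y ≥ 256 MPa. Survivors: alloy Q, alloy V.
After converting to SI:
  alloy Q: E = 110.3 GPa, ρ = 8821 kg/m³
  alloy V: E = 214.4 GPa, ρ = 7890 kg/m³
  alloy V: M = 27.2 MN·m/kg
  alloy Q: M = 12.5 MN·m/kg
Highest index: alloy V.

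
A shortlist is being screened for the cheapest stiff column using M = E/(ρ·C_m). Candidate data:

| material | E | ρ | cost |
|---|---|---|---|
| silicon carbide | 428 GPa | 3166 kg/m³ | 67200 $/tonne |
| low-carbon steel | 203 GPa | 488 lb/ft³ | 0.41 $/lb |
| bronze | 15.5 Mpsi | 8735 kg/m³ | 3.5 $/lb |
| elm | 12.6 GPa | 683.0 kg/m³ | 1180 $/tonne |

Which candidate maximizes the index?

Normalizing units and computing the index:
  silicon carbide: E = 428.0 GPa, ρ = 3166 kg/m³, cost = 67.20 $/kg
  low-carbon steel: E = 203.0 GPa, ρ = 7817 kg/m³, cost = 0.9039 $/kg
  bronze: E = 106.9 GPa, ρ = 8735 kg/m³, cost = 7.716 $/kg
  elm: E = 12.60 GPa, ρ = 683.0 kg/m³, cost = 1.180 $/kg
  low-carbon steel: M = 28.7 MN·m per $
  elm: M = 15.6 MN·m per $
  silicon carbide: M = 2.01 MN·m per $
  bronze: M = 1.59 MN·m per $
Low-carbon steel ranks first.

low-carbon steel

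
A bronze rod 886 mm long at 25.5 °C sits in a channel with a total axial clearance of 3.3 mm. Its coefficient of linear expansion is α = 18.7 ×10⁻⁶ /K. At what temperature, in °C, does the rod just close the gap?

225 °C

α·L₀·ΔT = 3.3 mm ⇒ ΔT = 3.3 / (18.7×10⁻⁶ × 886.0) = 199.2 K.
T = 25.5 + 199.2 = 224.7 °C.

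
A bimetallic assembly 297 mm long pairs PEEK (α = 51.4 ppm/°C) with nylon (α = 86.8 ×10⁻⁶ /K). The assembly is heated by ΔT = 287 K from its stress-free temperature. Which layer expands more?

α(PEEK) = 51.4×10⁻⁶/K vs α(nylon) = 86.8×10⁻⁶/K.
Higher α expands more for the same ΔT: nylon.

nylon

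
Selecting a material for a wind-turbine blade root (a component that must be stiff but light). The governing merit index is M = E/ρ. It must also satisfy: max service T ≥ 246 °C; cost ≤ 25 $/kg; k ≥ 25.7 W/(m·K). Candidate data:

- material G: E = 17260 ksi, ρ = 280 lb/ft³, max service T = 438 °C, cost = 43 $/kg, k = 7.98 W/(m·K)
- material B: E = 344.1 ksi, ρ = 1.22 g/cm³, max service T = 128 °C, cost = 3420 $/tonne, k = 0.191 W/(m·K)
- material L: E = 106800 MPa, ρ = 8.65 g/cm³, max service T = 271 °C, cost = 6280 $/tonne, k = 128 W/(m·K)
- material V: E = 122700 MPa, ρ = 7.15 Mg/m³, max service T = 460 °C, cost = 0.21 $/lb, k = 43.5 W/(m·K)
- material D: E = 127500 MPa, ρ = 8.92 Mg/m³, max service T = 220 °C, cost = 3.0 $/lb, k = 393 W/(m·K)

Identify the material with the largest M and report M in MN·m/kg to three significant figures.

material V, M = 17.2 MN·m/kg

Screen on constraints: max service T ≥ 246 °C; cost ≤ 25 $/kg; k ≥ 25.7 W/(m·K). Survivors: material L, material V.
Normalizing units and computing the index:
  material L: E = 106.8 GPa, ρ = 8650 kg/m³
  material V: E = 122.7 GPa, ρ = 7150 kg/m³
  material V: M = 17.2 MN·m/kg
  material L: M = 12.3 MN·m/kg
Highest index: material V.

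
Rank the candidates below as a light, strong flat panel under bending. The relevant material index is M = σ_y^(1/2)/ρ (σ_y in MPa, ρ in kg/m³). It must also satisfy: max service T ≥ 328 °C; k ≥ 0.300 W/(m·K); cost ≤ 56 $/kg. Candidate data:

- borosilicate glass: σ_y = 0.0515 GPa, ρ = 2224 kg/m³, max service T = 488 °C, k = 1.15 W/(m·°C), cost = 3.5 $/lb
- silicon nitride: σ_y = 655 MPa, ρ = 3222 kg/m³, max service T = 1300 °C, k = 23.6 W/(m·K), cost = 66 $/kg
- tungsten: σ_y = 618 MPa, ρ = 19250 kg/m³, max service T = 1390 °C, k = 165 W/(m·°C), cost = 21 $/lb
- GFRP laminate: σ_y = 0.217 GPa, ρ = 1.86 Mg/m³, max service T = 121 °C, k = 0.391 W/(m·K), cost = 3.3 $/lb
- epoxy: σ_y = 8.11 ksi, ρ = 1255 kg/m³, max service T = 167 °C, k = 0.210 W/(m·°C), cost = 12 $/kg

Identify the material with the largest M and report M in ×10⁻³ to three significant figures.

borosilicate glass, M = 3.23×10⁻³

Screen on constraints: max service T ≥ 328 °C; k ≥ 0.300 W/(m·K); cost ≤ 56 $/kg. Survivors: borosilicate glass, tungsten.
Normalizing units and computing the index:
  borosilicate glass: σ_y = 51.50 MPa, ρ = 2224 kg/m³
  tungsten: σ_y = 618.0 MPa, ρ = 19250 kg/m³
  borosilicate glass: M = 3.23×10⁻³
  tungsten: M = 1.29×10⁻³
The maximum is for borosilicate glass.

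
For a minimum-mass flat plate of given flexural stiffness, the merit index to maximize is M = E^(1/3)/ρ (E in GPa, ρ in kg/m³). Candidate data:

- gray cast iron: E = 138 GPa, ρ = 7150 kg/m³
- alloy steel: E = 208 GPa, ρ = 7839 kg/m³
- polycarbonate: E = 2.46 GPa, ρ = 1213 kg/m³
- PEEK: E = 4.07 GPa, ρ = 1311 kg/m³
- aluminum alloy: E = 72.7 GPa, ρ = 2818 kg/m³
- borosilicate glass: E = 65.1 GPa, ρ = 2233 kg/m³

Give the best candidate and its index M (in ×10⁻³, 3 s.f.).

Per-candidate index values:
  borosilicate glass: M = 1.80×10⁻³
  aluminum alloy: M = 1.48×10⁻³
  PEEK: M = 1.22×10⁻³
  polycarbonate: M = 1.11×10⁻³
  alloy steel: M = 0.756×10⁻³
  gray cast iron: M = 0.723×10⁻³
Highest index: borosilicate glass.

borosilicate glass, M = 1.80×10⁻³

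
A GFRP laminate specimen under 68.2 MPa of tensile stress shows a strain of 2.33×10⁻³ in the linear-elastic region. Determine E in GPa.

29.3 GPa

E = σ/ε = 68.2 MPa / 2.33×10⁻³ = 29270 MPa = 29.3 GPa.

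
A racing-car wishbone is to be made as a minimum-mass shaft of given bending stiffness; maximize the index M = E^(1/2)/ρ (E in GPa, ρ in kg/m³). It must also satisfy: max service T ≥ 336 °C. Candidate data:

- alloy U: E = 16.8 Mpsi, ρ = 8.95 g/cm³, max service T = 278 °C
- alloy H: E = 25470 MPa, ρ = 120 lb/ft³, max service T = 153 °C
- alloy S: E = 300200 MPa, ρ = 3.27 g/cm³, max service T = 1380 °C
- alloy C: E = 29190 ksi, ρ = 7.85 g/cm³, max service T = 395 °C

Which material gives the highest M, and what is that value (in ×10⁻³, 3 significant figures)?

alloy S, M = 5.30×10⁻³

Screen on constraints: max service T ≥ 336 °C. Survivors: alloy S, alloy C.
After converting to SI:
  alloy S: E = 300.2 GPa, ρ = 3270 kg/m³
  alloy C: E = 201.3 GPa, ρ = 7850 kg/m³
  alloy S: M = 5.30×10⁻³
  alloy C: M = 1.81×10⁻³
Highest index: alloy S.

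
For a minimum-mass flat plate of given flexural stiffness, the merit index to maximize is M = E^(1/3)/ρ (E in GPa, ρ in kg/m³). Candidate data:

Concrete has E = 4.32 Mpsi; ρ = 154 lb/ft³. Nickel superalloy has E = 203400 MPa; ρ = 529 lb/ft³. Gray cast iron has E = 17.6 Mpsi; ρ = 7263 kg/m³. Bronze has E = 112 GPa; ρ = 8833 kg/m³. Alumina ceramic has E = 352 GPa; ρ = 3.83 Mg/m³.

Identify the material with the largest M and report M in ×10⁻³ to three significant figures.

alumina ceramic, M = 1.84×10⁻³

Normalizing units and computing the index:
  concrete: E = 29.79 GPa, ρ = 2467 kg/m³
  nickel superalloy: E = 203.4 GPa, ρ = 8474 kg/m³
  gray cast iron: E = 121.3 GPa, ρ = 7263 kg/m³
  bronze: E = 112.0 GPa, ρ = 8833 kg/m³
  alumina ceramic: E = 352.0 GPa, ρ = 3830 kg/m³
  alumina ceramic: M = 1.84×10⁻³
  concrete: M = 1.26×10⁻³
  nickel superalloy: M = 0.694×10⁻³
  gray cast iron: M = 0.682×10⁻³
  bronze: M = 0.546×10⁻³
The maximum is for alumina ceramic.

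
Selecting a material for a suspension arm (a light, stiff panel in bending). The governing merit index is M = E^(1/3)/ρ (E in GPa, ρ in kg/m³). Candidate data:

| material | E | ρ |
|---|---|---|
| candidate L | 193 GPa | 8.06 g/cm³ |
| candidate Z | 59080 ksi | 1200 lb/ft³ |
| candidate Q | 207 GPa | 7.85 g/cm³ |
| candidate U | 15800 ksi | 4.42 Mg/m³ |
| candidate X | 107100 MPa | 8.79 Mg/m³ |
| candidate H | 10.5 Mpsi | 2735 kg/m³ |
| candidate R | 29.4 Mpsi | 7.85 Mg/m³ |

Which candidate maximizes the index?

candidate H

Putting every candidate on a common basis:
  candidate L: E = 193.0 GPa, ρ = 8060 kg/m³
  candidate Z: E = 407.3 GPa, ρ = 19220 kg/m³
  candidate Q: E = 207.0 GPa, ρ = 7850 kg/m³
  candidate U: E = 108.9 GPa, ρ = 4420 kg/m³
  candidate X: E = 107.1 GPa, ρ = 8790 kg/m³
  candidate H: E = 72.39 GPa, ρ = 2735 kg/m³
  candidate R: E = 202.7 GPa, ρ = 7850 kg/m³
  candidate H: M = 1.52×10⁻³
  candidate U: M = 1.08×10⁻³
  candidate Q: M = 0.754×10⁻³
  candidate R: M = 0.748×10⁻³
  candidate L: M = 0.717×10⁻³
  candidate X: M = 0.540×10⁻³
  candidate Z: M = 0.386×10⁻³
The maximum is for candidate H.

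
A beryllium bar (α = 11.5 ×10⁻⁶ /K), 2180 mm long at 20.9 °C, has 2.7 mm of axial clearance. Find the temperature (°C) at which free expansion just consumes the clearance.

129 °C

α·L₀·ΔT = 2.7 mm ⇒ ΔT = 2.7 / (11.5×10⁻⁶ × 2180.0) = 107.7 K.
T = 20.9 + 107.7 = 128.6 °C.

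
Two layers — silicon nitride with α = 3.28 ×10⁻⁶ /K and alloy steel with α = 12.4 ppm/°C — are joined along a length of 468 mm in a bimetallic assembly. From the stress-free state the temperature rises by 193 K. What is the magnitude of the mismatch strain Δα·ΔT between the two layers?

1.76×10⁻³

Δα = |3.28 − 12.4|×10⁻⁶/K = 9.12×10⁻⁶/K.
Mismatch strain = Δα·ΔT = 9.12×10⁻⁶ × 193.0 = 1.76×10⁻³.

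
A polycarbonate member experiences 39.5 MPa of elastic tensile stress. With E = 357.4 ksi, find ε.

0.0160

E = 357.4 ksi = 2.464 GPa = 2464 MPa.
ε = σ/E = 39.5 / 2464 = 0.0160.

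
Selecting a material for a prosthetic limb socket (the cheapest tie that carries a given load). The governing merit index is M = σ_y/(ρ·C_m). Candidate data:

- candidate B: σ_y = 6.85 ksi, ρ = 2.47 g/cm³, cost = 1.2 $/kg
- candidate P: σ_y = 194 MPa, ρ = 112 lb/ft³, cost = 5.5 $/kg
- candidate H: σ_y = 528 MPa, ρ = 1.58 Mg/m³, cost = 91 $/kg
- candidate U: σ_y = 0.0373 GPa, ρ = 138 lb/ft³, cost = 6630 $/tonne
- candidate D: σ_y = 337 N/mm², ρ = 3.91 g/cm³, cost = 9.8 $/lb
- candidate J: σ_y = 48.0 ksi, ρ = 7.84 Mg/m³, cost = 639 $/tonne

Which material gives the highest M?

In SI units:
  candidate B: σ_y = 47.23 MPa, ρ = 2470 kg/m³, cost = 1.200 $/kg
  candidate P: σ_y = 194.0 MPa, ρ = 1794 kg/m³, cost = 5.500 $/kg
  candidate H: σ_y = 528.0 MPa, ρ = 1580 kg/m³, cost = 91.00 $/kg
  candidate U: σ_y = 37.30 MPa, ρ = 2211 kg/m³, cost = 6.630 $/kg
  candidate D: σ_y = 337.0 MPa, ρ = 3910 kg/m³, cost = 21.60 $/kg
  candidate J: σ_y = 330.9 MPa, ρ = 7840 kg/m³, cost = 0.6390 $/kg
  candidate J: M = 66.1 kN·m per $
  candidate P: M = 19.7 kN·m per $
  candidate B: M = 15.9 kN·m per $
  candidate D: M = 3.99 kN·m per $
  candidate H: M = 3.67 kN·m per $
  candidate U: M = 2.55 kN·m per $
The maximum is for candidate J.

candidate J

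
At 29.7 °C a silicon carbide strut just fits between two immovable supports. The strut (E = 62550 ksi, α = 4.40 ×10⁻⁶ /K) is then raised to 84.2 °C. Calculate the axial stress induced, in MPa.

E = 62550 ksi = 431.3 GPa.
ΔT = 54.50 K. Constrained thermal stress σ = E·α·ΔT = 431.3×10³ MPa × 4.40×10⁻⁶ × 54.50 = 103 MPa (compressive).

103 MPa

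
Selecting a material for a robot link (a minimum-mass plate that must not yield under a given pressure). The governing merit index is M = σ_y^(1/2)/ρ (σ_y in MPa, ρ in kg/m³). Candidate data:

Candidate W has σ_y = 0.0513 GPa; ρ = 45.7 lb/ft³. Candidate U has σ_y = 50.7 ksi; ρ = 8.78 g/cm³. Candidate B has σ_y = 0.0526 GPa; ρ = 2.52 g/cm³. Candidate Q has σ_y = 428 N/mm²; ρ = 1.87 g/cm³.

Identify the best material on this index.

Convert each candidate to consistent units, then evaluate M:
  candidate W: σ_y = 51.30 MPa, ρ = 732.0 kg/m³
  candidate U: σ_y = 349.6 MPa, ρ = 8780 kg/m³
  candidate B: σ_y = 52.60 MPa, ρ = 2520 kg/m³
  candidate Q: σ_y = 428.0 MPa, ρ = 1870 kg/m³
  candidate Q: M = 11.1×10⁻³
  candidate W: M = 9.78×10⁻³
  candidate B: M = 2.88×10⁻³
  candidate U: M = 2.13×10⁻³
Candidate Q ranks first.

candidate Q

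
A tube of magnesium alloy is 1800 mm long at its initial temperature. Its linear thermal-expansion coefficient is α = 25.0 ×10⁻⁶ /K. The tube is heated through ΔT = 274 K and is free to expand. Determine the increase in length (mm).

12.3 mm

ΔL = α·L₀·ΔT = 25.0×10⁻⁶ × 1800 mm × 274.0 K = 12.3 mm.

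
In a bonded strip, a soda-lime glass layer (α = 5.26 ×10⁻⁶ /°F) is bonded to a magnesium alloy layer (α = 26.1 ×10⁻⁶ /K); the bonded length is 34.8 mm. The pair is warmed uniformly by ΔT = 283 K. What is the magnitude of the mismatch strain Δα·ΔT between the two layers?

4.71×10⁻³

soda-lime glass: α = 5.26×10⁻⁶/°F × 9/5 = 9.47×10⁻⁶/K.
Δα = |9.47 − 26.1|×10⁻⁶/K = 16.6×10⁻⁶/K.
Mismatch strain = Δα·ΔT = 16.6×10⁻⁶ × 283.0 = 4.71×10⁻³.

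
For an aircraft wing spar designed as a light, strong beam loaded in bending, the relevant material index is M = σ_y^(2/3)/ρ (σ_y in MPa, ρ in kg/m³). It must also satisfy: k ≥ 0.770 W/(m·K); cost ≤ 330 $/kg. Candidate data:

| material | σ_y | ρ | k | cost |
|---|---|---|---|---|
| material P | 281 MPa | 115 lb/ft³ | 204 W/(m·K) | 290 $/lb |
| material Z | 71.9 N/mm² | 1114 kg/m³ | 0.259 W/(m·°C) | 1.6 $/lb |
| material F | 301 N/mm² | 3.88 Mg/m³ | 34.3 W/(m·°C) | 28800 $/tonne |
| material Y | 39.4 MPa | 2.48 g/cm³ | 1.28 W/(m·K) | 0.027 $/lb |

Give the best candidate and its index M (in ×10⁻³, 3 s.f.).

material F, M = 11.6×10⁻³

Screen on constraints: k ≥ 0.770 W/(m·K); cost ≤ 330 $/kg. Survivors: material F, material Y.
In SI units:
  material F: σ_y = 301.0 MPa, ρ = 3880 kg/m³
  material Y: σ_y = 39.40 MPa, ρ = 2480 kg/m³
  material F: M = 11.6×10⁻³
  material Y: M = 4.67×10⁻³
The maximum is for material F.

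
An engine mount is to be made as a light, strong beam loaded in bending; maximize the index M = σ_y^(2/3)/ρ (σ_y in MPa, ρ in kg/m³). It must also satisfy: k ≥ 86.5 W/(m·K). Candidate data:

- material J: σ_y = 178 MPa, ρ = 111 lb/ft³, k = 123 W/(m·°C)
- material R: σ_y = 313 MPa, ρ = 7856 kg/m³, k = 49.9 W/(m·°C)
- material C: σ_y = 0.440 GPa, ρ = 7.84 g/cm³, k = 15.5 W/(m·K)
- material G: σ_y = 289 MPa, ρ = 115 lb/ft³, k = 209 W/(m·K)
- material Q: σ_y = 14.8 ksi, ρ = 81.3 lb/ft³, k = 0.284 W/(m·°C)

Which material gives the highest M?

Screen on constraints: k ≥ 86.5 W/(m·K). Survivors: material J, material G.
Convert each candidate to consistent units, then evaluate M:
  material J: σ_y = 178.0 MPa, ρ = 1778 kg/m³
  material G: σ_y = 289.0 MPa, ρ = 1842 kg/m³
  material G: M = 23.7×10⁻³
  material J: M = 17.8×10⁻³
Material G has the largest M.

material G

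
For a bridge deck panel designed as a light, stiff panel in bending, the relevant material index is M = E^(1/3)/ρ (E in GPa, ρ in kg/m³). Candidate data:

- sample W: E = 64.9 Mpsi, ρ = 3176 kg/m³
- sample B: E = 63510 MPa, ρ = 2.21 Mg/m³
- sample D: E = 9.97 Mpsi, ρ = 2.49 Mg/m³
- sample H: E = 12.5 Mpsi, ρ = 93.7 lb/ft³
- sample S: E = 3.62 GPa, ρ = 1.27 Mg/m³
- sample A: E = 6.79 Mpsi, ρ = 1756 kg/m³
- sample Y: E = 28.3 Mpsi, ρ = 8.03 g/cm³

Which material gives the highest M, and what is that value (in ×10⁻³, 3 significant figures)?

sample H, M = 2.94×10⁻³

After converting to SI:
  sample W: E = 447.5 GPa, ρ = 3176 kg/m³
  sample B: E = 63.51 GPa, ρ = 2210 kg/m³
  sample D: E = 68.74 GPa, ρ = 2490 kg/m³
  sample H: E = 86.18 GPa, ρ = 1501 kg/m³
  sample S: E = 3.620 GPa, ρ = 1270 kg/m³
  sample A: E = 46.82 GPa, ρ = 1756 kg/m³
  sample Y: E = 195.1 GPa, ρ = 8030 kg/m³
  sample H: M = 2.94×10⁻³
  sample W: M = 2.41×10⁻³
  sample A: M = 2.05×10⁻³
  sample B: M = 1.81×10⁻³
  sample D: M = 1.65×10⁻³
  sample S: M = 1.21×10⁻³
  sample Y: M = 0.722×10⁻³
Highest index: sample H.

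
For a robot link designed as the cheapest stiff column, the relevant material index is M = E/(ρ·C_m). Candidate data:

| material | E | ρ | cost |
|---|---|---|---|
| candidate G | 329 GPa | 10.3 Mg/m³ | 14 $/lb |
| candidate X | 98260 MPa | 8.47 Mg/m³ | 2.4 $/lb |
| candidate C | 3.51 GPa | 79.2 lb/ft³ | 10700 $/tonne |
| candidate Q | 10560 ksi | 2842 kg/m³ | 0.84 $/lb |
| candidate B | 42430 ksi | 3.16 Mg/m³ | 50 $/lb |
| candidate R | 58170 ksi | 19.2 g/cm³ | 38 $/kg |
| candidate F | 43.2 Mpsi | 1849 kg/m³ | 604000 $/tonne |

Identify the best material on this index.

candidate Q

Convert each candidate to consistent units, then evaluate M:
  candidate G: E = 329.0 GPa, ρ = 10300 kg/m³, cost = 30.86 $/kg
  candidate X: E = 98.26 GPa, ρ = 8470 kg/m³, cost = 5.291 $/kg
  candidate C: E = 3.510 GPa, ρ = 1269 kg/m³, cost = 10.70 $/kg
  candidate Q: E = 72.81 GPa, ρ = 2842 kg/m³, cost = 1.852 $/kg
  candidate B: E = 292.5 GPa, ρ = 3160 kg/m³, cost = 110.2 $/kg
  candidate R: E = 401.1 GPa, ρ = 19200 kg/m³, cost = 38.00 $/kg
  candidate F: E = 297.9 GPa, ρ = 1849 kg/m³, cost = 604.0 $/kg
  candidate Q: M = 13.8 MN·m per $
  candidate X: M = 2.19 MN·m per $
  candidate G: M = 1.03 MN·m per $
  candidate B: M = 0.840 MN·m per $
  candidate R: M = 0.550 MN·m per $
  candidate F: M = 0.267 MN·m per $
  candidate C: M = 0.259 MN·m per $
The maximum is for candidate Q.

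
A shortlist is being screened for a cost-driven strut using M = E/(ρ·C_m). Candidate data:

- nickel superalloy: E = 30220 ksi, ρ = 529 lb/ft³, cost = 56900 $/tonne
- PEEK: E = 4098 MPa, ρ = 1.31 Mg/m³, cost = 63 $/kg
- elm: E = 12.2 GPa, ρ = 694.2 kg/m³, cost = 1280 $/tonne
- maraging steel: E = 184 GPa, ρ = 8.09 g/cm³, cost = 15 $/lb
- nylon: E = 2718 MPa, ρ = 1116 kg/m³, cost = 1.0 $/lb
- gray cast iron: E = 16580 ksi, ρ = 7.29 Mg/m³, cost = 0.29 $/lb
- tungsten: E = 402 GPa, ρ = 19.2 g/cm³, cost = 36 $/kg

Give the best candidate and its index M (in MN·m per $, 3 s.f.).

gray cast iron, M = 24.5 MN·m per $

In SI units:
  nickel superalloy: E = 208.4 GPa, ρ = 8474 kg/m³, cost = 56.90 $/kg
  PEEK: E = 4.098 GPa, ρ = 1310 kg/m³, cost = 63.00 $/kg
  elm: E = 12.20 GPa, ρ = 694.2 kg/m³, cost = 1.280 $/kg
  maraging steel: E = 184.0 GPa, ρ = 8090 kg/m³, cost = 33.07 $/kg
  nylon: E = 2.718 GPa, ρ = 1116 kg/m³, cost = 2.205 $/kg
  gray cast iron: E = 114.3 GPa, ρ = 7290 kg/m³, cost = 0.6393 $/kg
  tungsten: E = 402.0 GPa, ρ = 19200 kg/m³, cost = 36.00 $/kg
  gray cast iron: M = 24.5 MN·m per $
  elm: M = 13.7 MN·m per $
  nylon: M = 1.10 MN·m per $
  maraging steel: M = 0.688 MN·m per $
  tungsten: M = 0.582 MN·m per $
  nickel superalloy: M = 0.432 MN·m per $
  PEEK: M = 0.0497 MN·m per $
Gray cast iron ranks first.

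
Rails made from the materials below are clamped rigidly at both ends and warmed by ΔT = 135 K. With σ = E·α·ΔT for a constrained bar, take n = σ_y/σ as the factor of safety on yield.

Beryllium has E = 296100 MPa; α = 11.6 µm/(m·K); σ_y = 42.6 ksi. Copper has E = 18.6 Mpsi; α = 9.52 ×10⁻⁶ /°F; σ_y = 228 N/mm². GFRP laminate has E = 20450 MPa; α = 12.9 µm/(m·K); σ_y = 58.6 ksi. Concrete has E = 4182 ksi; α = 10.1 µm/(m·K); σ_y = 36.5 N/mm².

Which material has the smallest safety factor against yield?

beryllium

In consistent units (E in GPa, α in ×10⁻⁶/K, σ_y in MPa):
  beryllium: E = 296.1, α = 11.6, σ_y = 293.7 → σ = 464 MPa, n = 0.633
  copper: E = 128.2, α = 17.1, σ_y = 228.0 → σ = 297 MPa, n = 0.769
  GFRP laminate: E = 20.45, α = 12.9, σ_y = 404.0 → σ = 35.6 MPa, n = 11.3
  concrete: E = 28.83, α = 10.1, σ_y = 36.50 → σ = 39.3 MPa, n = 0.928
Beryllium has the lowest safety factor, n = 0.633.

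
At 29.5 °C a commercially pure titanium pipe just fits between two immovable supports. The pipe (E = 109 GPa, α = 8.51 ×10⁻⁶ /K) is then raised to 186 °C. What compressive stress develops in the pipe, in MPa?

145 MPa

ΔT = 156.5 K. Constrained thermal stress σ = E·α·ΔT = 109.0×10³ MPa × 8.51×10⁻⁶ × 156.5 = 145 MPa (compressive).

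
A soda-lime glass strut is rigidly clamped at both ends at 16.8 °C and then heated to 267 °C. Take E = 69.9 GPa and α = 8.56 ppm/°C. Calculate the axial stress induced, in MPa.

150 MPa

ΔT = 250.2 K. Constrained thermal stress σ = E·α·ΔT = 69.90×10³ MPa × 8.56×10⁻⁶ × 250.2 = 150 MPa (compressive).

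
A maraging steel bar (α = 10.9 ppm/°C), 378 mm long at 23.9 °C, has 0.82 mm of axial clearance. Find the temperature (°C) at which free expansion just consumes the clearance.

α·L₀·ΔT = 0.82 mm ⇒ ΔT = 0.82 / (10.9×10⁻⁶ × 378.0) = 199.0 K.
T = 23.9 + 199.0 = 222.9 °C.

223 °C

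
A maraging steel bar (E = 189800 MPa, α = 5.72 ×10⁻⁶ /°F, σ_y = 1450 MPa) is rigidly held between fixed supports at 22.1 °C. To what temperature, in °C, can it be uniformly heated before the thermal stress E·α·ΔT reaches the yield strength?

E = 189800 MPa = 189.8 GPa.
α = 5.72×10⁻⁶/°F × 9/5 = 10.3×10⁻⁶/K.
E·α·ΔT = 1450 MPa ⇒ ΔT = 1450 / (189.8×10³ × 10.3×10⁻⁶) = 742.0 K.
T = 22.1 + 742.0 = 764.1 °C.

764 °C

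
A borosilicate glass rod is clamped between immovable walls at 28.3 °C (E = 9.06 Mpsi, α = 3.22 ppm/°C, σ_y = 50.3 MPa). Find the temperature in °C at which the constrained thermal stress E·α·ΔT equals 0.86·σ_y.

E = 9.06 Mpsi = 62.47 GPa.
E·α·ΔT = 43.26 MPa ⇒ ΔT = 43.26 / (62.47×10³ × 3.22×10⁻⁶) = 215.1 K.
T = 28.3 + 215.1 = 243.4 °C.

243 °C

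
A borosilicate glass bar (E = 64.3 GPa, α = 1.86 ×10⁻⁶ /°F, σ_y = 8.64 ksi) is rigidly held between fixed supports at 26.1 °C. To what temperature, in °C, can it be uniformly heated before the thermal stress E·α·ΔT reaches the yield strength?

303 °C

α = 1.86×10⁻⁶/°F × 9/5 = 3.35×10⁻⁶/K.
σ_y = 8.64 ksi = 59.57 MPa.
E·α·ΔT = 59.57 MPa ⇒ ΔT = 59.57 / (64.30×10³ × 3.35×10⁻⁶) = 276.7 K.
T = 26.1 + 276.7 = 302.8 °C.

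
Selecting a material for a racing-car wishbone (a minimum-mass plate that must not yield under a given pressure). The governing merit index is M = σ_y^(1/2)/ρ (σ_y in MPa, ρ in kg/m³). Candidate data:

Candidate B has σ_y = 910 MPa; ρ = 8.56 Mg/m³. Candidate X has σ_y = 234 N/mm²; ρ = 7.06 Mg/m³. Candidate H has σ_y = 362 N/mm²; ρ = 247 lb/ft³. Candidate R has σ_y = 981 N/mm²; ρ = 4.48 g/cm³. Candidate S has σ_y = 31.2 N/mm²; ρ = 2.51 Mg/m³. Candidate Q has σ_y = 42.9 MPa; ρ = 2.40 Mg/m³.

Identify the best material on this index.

Convert each candidate to consistent units, then evaluate M:
  candidate B: σ_y = 910.0 MPa, ρ = 8560 kg/m³
  candidate X: σ_y = 234.0 MPa, ρ = 7060 kg/m³
  candidate H: σ_y = 362.0 MPa, ρ = 3957 kg/m³
  candidate R: σ_y = 981.0 MPa, ρ = 4480 kg/m³
  candidate S: σ_y = 31.20 MPa, ρ = 2510 kg/m³
  candidate Q: σ_y = 42.90 MPa, ρ = 2400 kg/m³
  candidate R: M = 6.99×10⁻³
  candidate H: M = 4.81×10⁻³
  candidate B: M = 3.52×10⁻³
  candidate Q: M = 2.73×10⁻³
  candidate S: M = 2.23×10⁻³
  candidate X: M = 2.17×10⁻³
Candidate R has the largest M.

candidate R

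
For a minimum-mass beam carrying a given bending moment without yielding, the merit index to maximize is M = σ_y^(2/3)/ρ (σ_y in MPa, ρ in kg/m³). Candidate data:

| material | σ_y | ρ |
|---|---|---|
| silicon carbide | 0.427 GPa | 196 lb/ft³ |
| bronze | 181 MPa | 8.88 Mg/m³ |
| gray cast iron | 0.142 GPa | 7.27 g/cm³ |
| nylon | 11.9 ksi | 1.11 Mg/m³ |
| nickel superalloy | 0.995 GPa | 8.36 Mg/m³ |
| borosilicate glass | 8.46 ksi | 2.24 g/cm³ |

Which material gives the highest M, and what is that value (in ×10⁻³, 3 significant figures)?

silicon carbide, M = 18.1×10⁻³

Normalizing units and computing the index:
  silicon carbide: σ_y = 427.0 MPa, ρ = 3140 kg/m³
  bronze: σ_y = 181.0 MPa, ρ = 8880 kg/m³
  gray cast iron: σ_y = 142.0 MPa, ρ = 7270 kg/m³
  nylon: σ_y = 82.05 MPa, ρ = 1110 kg/m³
  nickel superalloy: σ_y = 995.0 MPa, ρ = 8360 kg/m³
  borosilicate glass: σ_y = 58.33 MPa, ρ = 2240 kg/m³
  silicon carbide: M = 18.1×10⁻³
  nylon: M = 17.0×10⁻³
  nickel superalloy: M = 11.9×10⁻³
  borosilicate glass: M = 6.71×10⁻³
  gray cast iron: M = 3.74×10⁻³
  bronze: M = 3.60×10⁻³
Silicon carbide ranks first.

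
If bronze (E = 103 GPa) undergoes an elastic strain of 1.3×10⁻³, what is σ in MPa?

134 MPa

σ = E·ε = 103000 MPa × 1.3×10⁻³ = 134 MPa.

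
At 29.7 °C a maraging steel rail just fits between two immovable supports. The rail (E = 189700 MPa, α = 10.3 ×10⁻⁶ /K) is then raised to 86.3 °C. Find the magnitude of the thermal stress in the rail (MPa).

111 MPa

E = 189700 MPa = 189.7 GPa.
ΔT = 56.60 K. Constrained thermal stress σ = E·α·ΔT = 189.7×10³ MPa × 10.3×10⁻⁶ × 56.60 = 111 MPa (compressive).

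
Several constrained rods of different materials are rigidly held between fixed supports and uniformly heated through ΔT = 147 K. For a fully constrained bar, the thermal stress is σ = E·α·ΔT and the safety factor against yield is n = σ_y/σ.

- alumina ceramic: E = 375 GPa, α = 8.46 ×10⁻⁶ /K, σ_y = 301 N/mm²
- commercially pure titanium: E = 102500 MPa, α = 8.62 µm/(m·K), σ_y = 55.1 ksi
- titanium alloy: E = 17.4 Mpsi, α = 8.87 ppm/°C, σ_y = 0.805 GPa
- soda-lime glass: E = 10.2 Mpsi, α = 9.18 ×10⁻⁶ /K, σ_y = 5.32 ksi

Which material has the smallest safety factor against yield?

soda-lime glass

With everything in SI (GPa, ×10⁻⁶/K, MPa):
  alumina ceramic: E = 375.0, α = 8.46, σ_y = 301.0 → σ = 466 MPa, n = 0.645
  commercially pure titanium: E = 102.5, α = 8.62, σ_y = 379.9 → σ = 130 MPa, n = 2.92
  titanium alloy: E = 120.0, α = 8.87, σ_y = 805.0 → σ = 156 MPa, n = 5.15
  soda-lime glass: E = 70.33, α = 9.18, σ_y = 36.68 → σ = 94.9 MPa, n = 0.387
Smallest n: soda-lime glass with n = 0.387.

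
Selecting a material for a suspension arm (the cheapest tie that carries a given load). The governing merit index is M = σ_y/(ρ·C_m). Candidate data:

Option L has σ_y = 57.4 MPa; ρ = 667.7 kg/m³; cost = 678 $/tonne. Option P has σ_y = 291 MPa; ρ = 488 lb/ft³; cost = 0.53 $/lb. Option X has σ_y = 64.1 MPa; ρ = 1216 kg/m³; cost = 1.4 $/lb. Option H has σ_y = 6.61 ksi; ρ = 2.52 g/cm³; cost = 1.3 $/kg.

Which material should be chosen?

option L

Normalizing units and computing the index:
  option L: σ_y = 57.40 MPa, ρ = 667.7 kg/m³, cost = 0.6780 $/kg
  option P: σ_y = 291.0 MPa, ρ = 7817 kg/m³, cost = 1.168 $/kg
  option X: σ_y = 64.10 MPa, ρ = 1216 kg/m³, cost = 3.086 $/kg
  option H: σ_y = 45.57 MPa, ρ = 2520 kg/m³, cost = 1.300 $/kg
  option L: M = 127 kN·m per $
  option P: M = 31.9 kN·m per $
  option X: M = 17.1 kN·m per $
  option H: M = 13.9 kN·m per $
The maximum is for option L.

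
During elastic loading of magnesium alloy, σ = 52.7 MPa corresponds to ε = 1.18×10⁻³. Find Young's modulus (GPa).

E = σ/ε = 52.7 MPa / 1.18×10⁻³ = 44660 MPa = 44.7 GPa.

44.7 GPa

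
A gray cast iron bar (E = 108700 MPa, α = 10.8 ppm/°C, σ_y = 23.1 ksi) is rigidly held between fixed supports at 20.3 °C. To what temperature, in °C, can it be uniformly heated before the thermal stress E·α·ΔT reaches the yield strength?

156 °C

E = 108700 MPa = 108.7 GPa.
σ_y = 23.1 ksi = 159.3 MPa.
E·α·ΔT = 159.3 MPa ⇒ ΔT = 159.3 / (108.7×10³ × 10.8×10⁻⁶) = 135.7 K.
T = 20.3 + 135.7 = 156.0 °C.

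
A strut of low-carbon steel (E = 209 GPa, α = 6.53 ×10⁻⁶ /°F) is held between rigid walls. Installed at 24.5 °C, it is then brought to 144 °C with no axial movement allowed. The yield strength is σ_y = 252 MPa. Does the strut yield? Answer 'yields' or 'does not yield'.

α = 6.53×10⁻⁶/°F × 9/5 = 11.8×10⁻⁶/K.
ΔT = 119.5 K. Constrained thermal stress σ = E·α·ΔT = 209.0×10³ MPa × 11.8×10⁻⁶ × 119.5 = 294 MPa (compressive).
Compare to σ_y = 252 MPa: σ ≥ σ_y, so it yields.

yields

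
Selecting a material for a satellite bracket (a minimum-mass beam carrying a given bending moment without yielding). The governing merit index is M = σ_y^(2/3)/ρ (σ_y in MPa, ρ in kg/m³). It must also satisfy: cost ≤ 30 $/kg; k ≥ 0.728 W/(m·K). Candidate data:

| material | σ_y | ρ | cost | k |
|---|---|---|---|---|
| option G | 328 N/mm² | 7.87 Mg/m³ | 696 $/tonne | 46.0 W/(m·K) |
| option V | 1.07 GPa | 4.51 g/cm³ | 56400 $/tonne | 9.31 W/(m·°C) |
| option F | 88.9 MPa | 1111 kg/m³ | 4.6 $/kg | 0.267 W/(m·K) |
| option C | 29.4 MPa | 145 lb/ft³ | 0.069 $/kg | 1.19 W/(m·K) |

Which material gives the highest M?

Screen on constraints: cost ≤ 30 $/kg; k ≥ 0.728 W/(m·K). Survivors: option G, option C.
Putting every candidate on a common basis:
  option G: σ_y = 328.0 MPa, ρ = 7870 kg/m³
  option C: σ_y = 29.40 MPa, ρ = 2323 kg/m³
  option G: M = 6.04×10⁻³
  option C: M = 4.10×10⁻³
Highest index: option G.

option G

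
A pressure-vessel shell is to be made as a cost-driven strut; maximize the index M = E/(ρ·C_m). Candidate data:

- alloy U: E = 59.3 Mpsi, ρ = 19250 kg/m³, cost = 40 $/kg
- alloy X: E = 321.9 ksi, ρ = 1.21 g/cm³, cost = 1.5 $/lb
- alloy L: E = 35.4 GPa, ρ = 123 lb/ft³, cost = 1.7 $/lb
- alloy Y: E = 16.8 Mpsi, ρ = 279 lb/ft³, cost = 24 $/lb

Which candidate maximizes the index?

alloy L

Normalizing units and computing the index:
  alloy U: E = 408.9 GPa, ρ = 19250 kg/m³, cost = 40.00 $/kg
  alloy X: E = 2.219 GPa, ρ = 1210 kg/m³, cost = 3.307 $/kg
  alloy L: E = 35.40 GPa, ρ = 1970 kg/m³, cost = 3.748 $/kg
  alloy Y: E = 115.8 GPa, ρ = 4469 kg/m³, cost = 52.91 $/kg
  alloy L: M = 4.79 MN·m per $
  alloy X: M = 0.555 MN·m per $
  alloy U: M = 0.531 MN·m per $
  alloy Y: M = 0.490 MN·m per $
Highest index: alloy L.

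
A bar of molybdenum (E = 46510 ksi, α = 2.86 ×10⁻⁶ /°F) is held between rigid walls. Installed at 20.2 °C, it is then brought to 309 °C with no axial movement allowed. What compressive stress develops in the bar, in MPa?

477 MPa

E = 46510 ksi = 320.7 GPa.
α = 2.86×10⁻⁶/°F × 9/5 = 5.15×10⁻⁶/K.
ΔT = 288.8 K. Constrained thermal stress σ = E·α·ΔT = 320.7×10³ MPa × 5.15×10⁻⁶ × 288.8 = 477 MPa (compressive).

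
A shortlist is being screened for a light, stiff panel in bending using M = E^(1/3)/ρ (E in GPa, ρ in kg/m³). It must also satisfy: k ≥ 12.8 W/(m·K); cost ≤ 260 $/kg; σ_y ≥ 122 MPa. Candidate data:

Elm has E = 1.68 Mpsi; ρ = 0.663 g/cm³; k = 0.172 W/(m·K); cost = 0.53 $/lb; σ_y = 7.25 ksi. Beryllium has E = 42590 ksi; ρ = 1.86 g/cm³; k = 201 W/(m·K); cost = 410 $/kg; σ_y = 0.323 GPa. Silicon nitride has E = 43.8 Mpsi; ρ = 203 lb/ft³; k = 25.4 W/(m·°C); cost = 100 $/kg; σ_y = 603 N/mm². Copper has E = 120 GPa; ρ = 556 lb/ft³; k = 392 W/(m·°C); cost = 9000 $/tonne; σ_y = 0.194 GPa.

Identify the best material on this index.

Screen on constraints: k ≥ 12.8 W/(m·K); cost ≤ 260 $/kg; σ_y ≥ 122 MPa. Survivors: silicon nitride, copper.
After converting to SI:
  silicon nitride: E = 302.0 GPa, ρ = 3252 kg/m³
  copper: E = 120.0 GPa, ρ = 8906 kg/m³
  silicon nitride: M = 2.06×10⁻³
  copper: M = 0.554×10⁻³
The maximum is for silicon nitride.

silicon nitride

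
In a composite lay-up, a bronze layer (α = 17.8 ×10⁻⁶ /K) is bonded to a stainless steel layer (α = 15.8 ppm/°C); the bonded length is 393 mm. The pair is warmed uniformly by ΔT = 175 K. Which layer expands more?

α(bronze) = 17.8×10⁻⁶/K vs α(stainless steel) = 15.8×10⁻⁶/K.
Higher α expands more for the same ΔT: bronze.

bronze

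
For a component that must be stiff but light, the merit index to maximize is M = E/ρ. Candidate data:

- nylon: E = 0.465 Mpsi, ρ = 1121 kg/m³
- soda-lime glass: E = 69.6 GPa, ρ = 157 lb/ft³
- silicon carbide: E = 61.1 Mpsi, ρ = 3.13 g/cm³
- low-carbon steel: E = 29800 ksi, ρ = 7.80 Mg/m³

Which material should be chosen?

silicon carbide

Normalizing units and computing the index:
  nylon: E = 3.206 GPa, ρ = 1121 kg/m³
  soda-lime glass: E = 69.60 GPa, ρ = 2515 kg/m³
  silicon carbide: E = 421.3 GPa, ρ = 3130 kg/m³
  low-carbon steel: E = 205.5 GPa, ρ = 7800 kg/m³
  silicon carbide: M = 135 MN·m/kg
  soda-lime glass: M = 27.7 MN·m/kg
  low-carbon steel: M = 26.3 MN·m/kg
  nylon: M = 2.86 MN·m/kg
Highest index: silicon carbide.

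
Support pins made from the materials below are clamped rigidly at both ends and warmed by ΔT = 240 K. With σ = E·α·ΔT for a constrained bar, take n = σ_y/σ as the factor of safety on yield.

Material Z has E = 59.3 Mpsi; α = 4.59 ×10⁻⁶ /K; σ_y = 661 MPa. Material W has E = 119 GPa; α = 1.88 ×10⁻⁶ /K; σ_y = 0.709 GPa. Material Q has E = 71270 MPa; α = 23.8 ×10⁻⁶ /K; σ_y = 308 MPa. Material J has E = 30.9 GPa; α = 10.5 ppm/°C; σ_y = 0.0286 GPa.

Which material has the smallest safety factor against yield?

With everything in SI (GPa, ×10⁻⁶/K, MPa):
  material Z: E = 408.9, α = 4.59, σ_y = 661.0 → σ = 450 MPa, n = 1.47
  material W: E = 119.0, α = 1.88, σ_y = 709.0 → σ = 53.7 MPa, n = 13.2
  material Q: E = 71.27, α = 23.8, σ_y = 308.0 → σ = 407 MPa, n = 0.757
  material J: E = 30.90, α = 10.5, σ_y = 28.60 → σ = 77.9 MPa, n = 0.367
Material J has the lowest safety factor, n = 0.367.

material J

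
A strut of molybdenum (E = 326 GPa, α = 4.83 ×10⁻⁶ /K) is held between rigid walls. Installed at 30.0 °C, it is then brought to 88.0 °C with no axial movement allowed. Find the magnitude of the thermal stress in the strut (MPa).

91.3 MPa

ΔT = 58.00 K. Constrained thermal stress σ = E·α·ΔT = 326.0×10³ MPa × 4.83×10⁻⁶ × 58.00 = 91.3 MPa (compressive).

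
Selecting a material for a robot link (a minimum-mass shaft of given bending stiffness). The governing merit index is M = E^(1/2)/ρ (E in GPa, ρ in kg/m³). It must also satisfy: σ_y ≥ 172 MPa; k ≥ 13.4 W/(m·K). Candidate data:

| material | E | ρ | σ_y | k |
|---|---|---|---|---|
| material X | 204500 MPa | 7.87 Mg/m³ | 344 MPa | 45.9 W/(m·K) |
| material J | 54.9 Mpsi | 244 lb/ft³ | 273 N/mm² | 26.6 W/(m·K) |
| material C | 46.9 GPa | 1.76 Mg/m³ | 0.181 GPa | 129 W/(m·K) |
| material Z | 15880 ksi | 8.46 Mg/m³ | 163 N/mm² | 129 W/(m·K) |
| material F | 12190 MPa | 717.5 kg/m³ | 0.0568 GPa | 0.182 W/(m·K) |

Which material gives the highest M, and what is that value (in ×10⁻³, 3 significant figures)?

Screen on constraints: σ_y ≥ 172 MPa; k ≥ 13.4 W/(m·K). Survivors: material X, material J, material C.
After converting to SI:
  material X: E = 204.5 GPa, ρ = 7870 kg/m³
  material J: E = 378.5 GPa, ρ = 3909 kg/m³
  material C: E = 46.90 GPa, ρ = 1760 kg/m³
  material J: M = 4.98×10⁻³
  material C: M = 3.89×10⁻³
  material X: M = 1.82×10⁻³
The maximum is for material J.

material J, M = 4.98×10⁻³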